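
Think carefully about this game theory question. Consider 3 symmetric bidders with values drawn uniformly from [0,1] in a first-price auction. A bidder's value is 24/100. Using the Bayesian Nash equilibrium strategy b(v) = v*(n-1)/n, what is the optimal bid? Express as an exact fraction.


Step 1: The symmetric BNE bidding function is b(v) = v * (n-1) / n
Step 2: Substitute v = 6/25 and n = 3
Step 3: b = 6/25 * 2/3
Step 4: b = 4/25

4/25


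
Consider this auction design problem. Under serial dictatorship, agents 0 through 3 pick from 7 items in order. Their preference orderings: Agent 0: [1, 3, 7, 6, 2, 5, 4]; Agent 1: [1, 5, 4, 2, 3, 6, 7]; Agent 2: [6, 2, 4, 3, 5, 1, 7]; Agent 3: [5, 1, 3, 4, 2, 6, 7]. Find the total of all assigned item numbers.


Step 1: Agent 0 picks item 1
Step 2: Agent 1 picks item 5
Step 3: Agent 2 picks item 6
Step 4: Agent 3 picks item 3
Step 5: Sum = 1 + 5 + 6 + 3 = 15

15


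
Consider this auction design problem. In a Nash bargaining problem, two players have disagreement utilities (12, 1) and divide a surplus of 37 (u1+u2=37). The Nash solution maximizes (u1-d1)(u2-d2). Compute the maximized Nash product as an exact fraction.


Step 1: The Nash solution splits surplus symmetrically above the disagreement point
Step 2: u1 = (total + d1 - d2)/2 = (37 + 12 - 1)/2 = 24
Step 3: u2 = (total - d1 + d2)/2 = (37 - 12 + 1)/2 = 13
Step 4: Nash product = (24 - 12) * (13 - 1)
Step 5: = 12 * 12 = 144

144


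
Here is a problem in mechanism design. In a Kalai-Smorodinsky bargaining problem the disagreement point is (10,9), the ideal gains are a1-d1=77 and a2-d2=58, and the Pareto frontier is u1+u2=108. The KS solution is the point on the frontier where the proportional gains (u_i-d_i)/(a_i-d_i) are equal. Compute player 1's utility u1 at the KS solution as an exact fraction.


Step 1: At the KS point, (u1-d1)/r1 = (u2-d2)/r2 = t and u1+u2 = 108
Step 2: u1 = d1 + r1*t and u2 = d2 + r2*t, so (d1 + r1*t) + (d2 + r2*t) = 108
Step 3: t = (108 - 10 - 9)/(77 + 58) = 89/135
Step 4: u1 = d1 + r1*t = 10 + 77 * 89/135 = 8203/135
Step 5: (Check: u2 = d2 + r2*t = 6377/135; u1+u2 = 8203/135 + 6377/135 = 108, on the frontier.)

8203/135


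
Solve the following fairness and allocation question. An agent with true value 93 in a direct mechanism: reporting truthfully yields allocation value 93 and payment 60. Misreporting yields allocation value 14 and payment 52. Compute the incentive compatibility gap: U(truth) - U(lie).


Step 1: U(truth) = value - payment = 93 - 60 = 33
Step 2: U(lie) = allocation - payment = 14 - 52 = -38
Step 3: IC gap = 33 - (-38) = 71

71


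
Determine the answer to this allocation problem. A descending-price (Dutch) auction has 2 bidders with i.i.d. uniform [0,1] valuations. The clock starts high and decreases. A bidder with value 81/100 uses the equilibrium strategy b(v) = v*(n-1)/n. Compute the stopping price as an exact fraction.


Step 1: Dutch auctions are strategically equivalent to first-price auctions
Step 2: The equilibrium bid is b(v) = v*(n-1)/n
Step 3: b = 81/100 * 1/2
Step 4: b = 81/200

81/200


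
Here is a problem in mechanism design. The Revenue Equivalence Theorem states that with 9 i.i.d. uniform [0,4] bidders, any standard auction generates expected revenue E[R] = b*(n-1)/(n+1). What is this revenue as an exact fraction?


Step 1: By Revenue Equivalence, expected revenue = b*(n-1)/(n+1)
Step 2: Substituting n = 9, b = 4
Step 3: Revenue = 4*(9-1)/(9+1) = 4*8/10
Step 4: Revenue = 32/10 = 16/5

16/5


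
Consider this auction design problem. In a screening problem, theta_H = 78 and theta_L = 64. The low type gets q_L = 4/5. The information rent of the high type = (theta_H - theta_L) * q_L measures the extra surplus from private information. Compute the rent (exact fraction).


Step 1: theta_H - theta_L = 78 - 64 = 14
Step 2: Information rent = (theta_H - theta_L) * q_L
Step 3: = 14 * 4/5
Step 4: = 56/5

56/5


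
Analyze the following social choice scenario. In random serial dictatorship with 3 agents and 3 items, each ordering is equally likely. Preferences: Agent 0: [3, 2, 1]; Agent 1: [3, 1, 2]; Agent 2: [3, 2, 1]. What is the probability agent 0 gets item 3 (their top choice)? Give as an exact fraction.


Step 1: Agent 0 wants item 3
Step 2: There are 6 possible orderings of agents
Step 3: In 2 orderings, agent 0 gets item 3
Step 4: Probability = 2/6 = 1/3

1/3


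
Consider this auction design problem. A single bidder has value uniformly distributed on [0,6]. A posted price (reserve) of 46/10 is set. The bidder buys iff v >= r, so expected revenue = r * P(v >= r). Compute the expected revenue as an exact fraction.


Step 1: Posted price r = 23/5, value support [0,6]
Step 2: P(v >= r) = (6 - 23/5)/6 = 7/30
Step 3: Expected revenue = r * P(v >= r) = 23/5 * 7/30
Step 4: Revenue = 161/150

161/150


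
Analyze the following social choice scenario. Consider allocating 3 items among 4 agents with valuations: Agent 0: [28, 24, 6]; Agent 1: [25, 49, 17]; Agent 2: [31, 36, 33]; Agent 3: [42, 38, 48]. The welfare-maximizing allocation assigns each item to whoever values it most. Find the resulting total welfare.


Step 1: For each item, find the maximum value among all agents.
Step 2: Item 0 -> Agent 3 (value 42)
Step 3: Item 1 -> Agent 1 (value 49)
Step 4: Item 2 -> Agent 3 (value 48)
Step 5: Total welfare = 42 + 49 + 48 = 139

139


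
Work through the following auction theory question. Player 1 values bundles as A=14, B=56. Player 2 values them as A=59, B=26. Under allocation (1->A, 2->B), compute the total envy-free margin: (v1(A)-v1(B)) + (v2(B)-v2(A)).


Step 1: Player 1's margin = v1(A) - v1(B) = 14 - 56 = -42
Step 2: Player 2's margin = v2(B) - v2(A) = 26 - 59 = -33
Step 3: Total margin = -42 + -33 = -75

-75


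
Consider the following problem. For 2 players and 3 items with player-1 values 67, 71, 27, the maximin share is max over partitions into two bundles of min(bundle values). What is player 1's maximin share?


Step 1: Item values = 67, 71, 27
Step 2: Enumerate all 2-bundle partitions and take the smaller bundle:
  Partition 1: {67} vs {71,27} -> bundles 67, 98; min = 67
  Partition 2: {71} vs {67,27} -> bundles 71, 94; min = 71
  Partition 3: {27} vs {67,71} -> bundles 27, 138; min = 27
Step 3: MMS = max(67, 71, 27) = 71

71


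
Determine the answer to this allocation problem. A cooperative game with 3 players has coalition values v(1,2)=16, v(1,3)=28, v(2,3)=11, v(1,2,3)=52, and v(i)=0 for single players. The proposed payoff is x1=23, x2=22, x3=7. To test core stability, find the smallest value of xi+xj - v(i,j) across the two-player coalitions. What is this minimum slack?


Step 1: Slack for coalition (1,2): x1+x2 - v12 = 45 - 16 = 29
Step 2: Slack for coalition (1,3): x1+x3 - v13 = 30 - 28 = 2
Step 3: Slack for coalition (2,3): x2+x3 - v23 = 29 - 11 = 18
Step 4: Minimum slack = min(29, 2, 18) = 2, attained by (1,3); no pair can gain by deviating, so the allocation is in the core

2


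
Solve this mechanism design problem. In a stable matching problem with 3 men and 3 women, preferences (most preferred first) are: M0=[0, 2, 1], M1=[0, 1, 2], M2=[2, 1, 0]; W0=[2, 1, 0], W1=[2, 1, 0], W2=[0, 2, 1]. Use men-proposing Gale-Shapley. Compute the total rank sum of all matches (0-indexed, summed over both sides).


Step 1: Run Gale-Shapley (men propose, women hold best offer):
  M0 proposes to W0; she accepts
  M1 proposes to W0; she switches from M0
  M2 proposes to W2; she accepts
  M0 proposes to W2; she switches from M2
  M2 proposes to W1; she accepts
Step 2: Final matching: W0-M1, W1-M2, W2-M0
Step 3: 0-indexed ranks (man's rank of his match, then woman's): 0 + 1 + 1 + 0 + 1 + 0
Step 4: Total rank sum = 3

3


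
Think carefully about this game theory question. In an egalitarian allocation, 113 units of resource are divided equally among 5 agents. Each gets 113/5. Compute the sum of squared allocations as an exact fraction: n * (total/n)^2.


Step 1: Each agent's share = 113/5
Step 2: Square of each share = (113/5)^2 = 12769/25
Step 3: Sum of squares = 5 * 12769/25 = 12769/5

12769/5


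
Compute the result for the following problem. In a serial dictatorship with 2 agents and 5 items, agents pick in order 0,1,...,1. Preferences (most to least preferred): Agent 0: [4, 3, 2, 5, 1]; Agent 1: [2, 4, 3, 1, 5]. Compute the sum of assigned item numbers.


Step 1: Agent 0 picks item 4
Step 2: Agent 1 picks item 2
Step 3: Sum = 4 + 2 = 6

6


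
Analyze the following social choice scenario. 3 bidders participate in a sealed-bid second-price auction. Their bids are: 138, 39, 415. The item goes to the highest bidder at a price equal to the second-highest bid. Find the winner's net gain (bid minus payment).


Step 1: Sort bids in descending order: 415, 138, 39
Step 2: The winning bid is the highest: 415
Step 3: The payment equals the second-highest bid: 138
Step 4: Surplus = winner's bid - payment = 415 - 138 = 277

277


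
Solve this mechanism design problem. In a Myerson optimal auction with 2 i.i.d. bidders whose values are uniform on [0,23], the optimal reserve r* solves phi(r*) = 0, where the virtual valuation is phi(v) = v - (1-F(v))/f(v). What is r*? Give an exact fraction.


Step 1: For U[0,23], F(v) = v/23 and f(v) = 1/23
Step 2: phi(v) = v - (1 - v/23)/(1/23) = v - (23 - v) = 2v - 23
Step 3: Set phi(r*) = 0: 2r* - 23 = 0
Step 4: r* = 23/2 (the number of bidders n = 2 does not enter)

23/2


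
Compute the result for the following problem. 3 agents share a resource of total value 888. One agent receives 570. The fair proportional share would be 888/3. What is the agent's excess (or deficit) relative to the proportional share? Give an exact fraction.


Step 1: Proportional share = 888/3 = 296
Step 2: Agent's actual allocation = 570
Step 3: Excess = 570 - 296 = 274

274


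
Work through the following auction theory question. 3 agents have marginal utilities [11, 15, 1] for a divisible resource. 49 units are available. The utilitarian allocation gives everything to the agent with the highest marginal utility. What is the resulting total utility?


Step 1: The marginal utilities are [11, 15, 1]
Step 2: The highest marginal utility is 15
Step 3: All 49 units go to that agent
Step 4: Total utility = 15 * 49 = 735

735


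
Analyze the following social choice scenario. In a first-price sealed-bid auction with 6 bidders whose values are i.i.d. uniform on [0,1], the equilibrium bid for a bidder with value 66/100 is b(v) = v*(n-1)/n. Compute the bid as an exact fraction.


Step 1: The symmetric BNE bidding function is b(v) = v * (n-1) / n
Step 2: Substitute v = 33/50 and n = 6
Step 3: b = 33/50 * 5/6
Step 4: b = 11/20

11/20


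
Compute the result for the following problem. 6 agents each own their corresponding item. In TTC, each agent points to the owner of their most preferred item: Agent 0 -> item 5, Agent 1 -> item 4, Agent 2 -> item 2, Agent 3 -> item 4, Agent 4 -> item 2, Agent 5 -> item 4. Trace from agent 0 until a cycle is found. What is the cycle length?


Step 1: Trace the pointer graph from agent 0: 0 -> 5 -> 4 -> 2 -> 2
Step 2: A cycle is detected when we revisit agent 2
Step 3: The cycle is: 2 -> 2
Step 4: Cycle length = 1

1


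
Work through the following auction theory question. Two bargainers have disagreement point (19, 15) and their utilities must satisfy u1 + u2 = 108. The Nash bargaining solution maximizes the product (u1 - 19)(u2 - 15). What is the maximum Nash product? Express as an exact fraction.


Step 1: The Nash solution splits surplus symmetrically above the disagreement point
Step 2: u1 = (total + d1 - d2)/2 = (108 + 19 - 15)/2 = 56
Step 3: u2 = (total - d1 + d2)/2 = (108 - 19 + 15)/2 = 52
Step 4: Nash product = (56 - 19) * (52 - 15)
Step 5: = 37 * 37 = 1369

1369


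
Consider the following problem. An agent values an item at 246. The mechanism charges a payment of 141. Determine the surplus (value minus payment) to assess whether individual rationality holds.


Step 1: Surplus = value - payment = 246 - 141 = 105
Step 2: IR is satisfied (surplus >= 0)

105


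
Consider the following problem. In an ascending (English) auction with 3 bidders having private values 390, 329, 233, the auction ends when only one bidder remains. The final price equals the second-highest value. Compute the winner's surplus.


Step 1: Identify the highest value: 390
Step 2: Identify the second-highest value: 329
Step 3: The final price = second-highest value = 329
Step 4: Surplus = 390 - 329 = 61

61


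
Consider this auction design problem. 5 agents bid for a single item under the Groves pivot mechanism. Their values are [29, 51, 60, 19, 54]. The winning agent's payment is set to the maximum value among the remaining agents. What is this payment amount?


Step 1: The efficient winner is agent 2 with value 60
Step 2: Other agents' values: [29, 51, 19, 54]
Step 3: Pivot payment = max(others) = 54
Step 4: The winner pays 54

54


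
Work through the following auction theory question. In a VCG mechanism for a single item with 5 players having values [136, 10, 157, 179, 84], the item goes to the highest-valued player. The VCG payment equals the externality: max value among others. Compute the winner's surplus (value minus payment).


Step 1: The winner is the agent with the highest value: agent 3 with value 179
Step 2: Values of other agents: [136, 10, 157, 84]
Step 3: VCG payment = max of others' values = 157
Step 4: Surplus = 179 - 157 = 22

22


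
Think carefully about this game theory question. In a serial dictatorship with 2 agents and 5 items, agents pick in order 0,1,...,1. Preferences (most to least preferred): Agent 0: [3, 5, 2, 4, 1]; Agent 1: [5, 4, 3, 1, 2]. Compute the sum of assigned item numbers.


Step 1: Agent 0 picks item 3
Step 2: Agent 1 picks item 5
Step 3: Sum = 3 + 5 = 8

8


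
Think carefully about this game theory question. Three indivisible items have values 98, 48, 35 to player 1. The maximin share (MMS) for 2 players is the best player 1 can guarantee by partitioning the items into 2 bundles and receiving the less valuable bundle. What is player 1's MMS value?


Step 1: Item values = 98, 48, 35
Step 2: Enumerate all 2-bundle partitions and take the smaller bundle:
  Partition 1: {98} vs {48,35} -> bundles 98, 83; min = 83
  Partition 2: {48} vs {98,35} -> bundles 48, 133; min = 48
  Partition 3: {35} vs {98,48} -> bundles 35, 146; min = 35
Step 3: MMS = max(83, 48, 35) = 83

83


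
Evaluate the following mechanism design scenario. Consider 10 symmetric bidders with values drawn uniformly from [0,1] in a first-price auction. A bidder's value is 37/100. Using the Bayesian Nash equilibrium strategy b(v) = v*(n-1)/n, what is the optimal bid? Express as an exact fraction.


Step 1: The symmetric BNE bidding function is b(v) = v * (n-1) / n
Step 2: Substitute v = 37/100 and n = 10
Step 3: b = 37/100 * 9/10
Step 4: b = 333/1000

333/1000


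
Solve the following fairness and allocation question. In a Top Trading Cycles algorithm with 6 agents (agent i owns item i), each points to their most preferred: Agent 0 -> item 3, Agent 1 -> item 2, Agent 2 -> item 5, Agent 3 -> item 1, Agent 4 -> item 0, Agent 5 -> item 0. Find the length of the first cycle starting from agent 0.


Step 1: Trace the pointer graph from agent 0: 0 -> 3 -> 1 -> 2 -> 5 -> 0
Step 2: A cycle is detected when we revisit agent 0
Step 3: The cycle is: 0 -> 3 -> 1 -> 2 -> 5 -> 0
Step 4: Cycle length = 5

5


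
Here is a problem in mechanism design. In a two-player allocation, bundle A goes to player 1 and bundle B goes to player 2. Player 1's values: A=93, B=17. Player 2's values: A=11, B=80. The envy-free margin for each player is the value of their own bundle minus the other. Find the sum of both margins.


Step 1: Player 1's margin = v1(A) - v1(B) = 93 - 17 = 76
Step 2: Player 2's margin = v2(B) - v2(A) = 80 - 11 = 69
Step 3: Total margin = 76 + 69 = 145

145


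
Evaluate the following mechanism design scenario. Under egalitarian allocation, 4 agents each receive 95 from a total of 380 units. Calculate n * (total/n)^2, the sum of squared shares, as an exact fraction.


Step 1: Each agent's share = 380/4 = 95
Step 2: Square of each share = (95)^2 = 9025
Step 3: Sum of squares = 4 * 9025 = 36100

36100


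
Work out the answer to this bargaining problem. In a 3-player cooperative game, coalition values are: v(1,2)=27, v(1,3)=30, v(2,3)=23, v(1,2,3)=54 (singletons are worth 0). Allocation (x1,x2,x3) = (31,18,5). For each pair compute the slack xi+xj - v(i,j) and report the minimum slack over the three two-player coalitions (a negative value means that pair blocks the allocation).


Step 1: Slack for coalition (1,2): x1+x2 - v12 = 49 - 27 = 22
Step 2: Slack for coalition (1,3): x1+x3 - v13 = 36 - 30 = 6
Step 3: Slack for coalition (2,3): x2+x3 - v23 = 23 - 23 = 0
Step 4: Minimum slack = min(22, 6, 0) = 0, attained by (2,3); no pair can gain by deviating, so the allocation is in the core

0


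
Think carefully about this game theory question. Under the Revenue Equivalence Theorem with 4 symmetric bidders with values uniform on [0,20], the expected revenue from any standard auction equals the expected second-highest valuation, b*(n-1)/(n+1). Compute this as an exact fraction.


Step 1: By Revenue Equivalence, expected revenue = b*(n-1)/(n+1)
Step 2: Substituting n = 4, b = 20
Step 3: Revenue = 20*(4-1)/(4+1) = 20*3/5
Step 4: Revenue = 60/5 = 12

12


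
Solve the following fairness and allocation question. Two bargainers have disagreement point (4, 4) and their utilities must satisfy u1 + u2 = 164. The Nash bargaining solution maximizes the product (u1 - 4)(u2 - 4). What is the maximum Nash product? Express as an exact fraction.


Step 1: The Nash solution splits surplus symmetrically above the disagreement point
Step 2: u1 = (total + d1 - d2)/2 = (164 + 4 - 4)/2 = 82
Step 3: u2 = (total - d1 + d2)/2 = (164 - 4 + 4)/2 = 82
Step 4: Nash product = (82 - 4) * (82 - 4)
Step 5: = 78 * 78 = 6084

6084


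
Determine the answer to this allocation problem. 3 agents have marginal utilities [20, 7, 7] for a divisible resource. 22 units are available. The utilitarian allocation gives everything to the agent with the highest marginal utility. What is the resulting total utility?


Step 1: The marginal utilities are [20, 7, 7]
Step 2: The highest marginal utility is 20
Step 3: All 22 units go to that agent
Step 4: Total utility = 20 * 22 = 440

440


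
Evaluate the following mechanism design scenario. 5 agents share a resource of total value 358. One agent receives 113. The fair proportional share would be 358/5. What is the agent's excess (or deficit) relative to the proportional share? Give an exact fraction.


Step 1: Proportional share = 358/5
Step 2: Agent's actual allocation = 113
Step 3: Excess = 113 - 358/5 = 207/5

207/5


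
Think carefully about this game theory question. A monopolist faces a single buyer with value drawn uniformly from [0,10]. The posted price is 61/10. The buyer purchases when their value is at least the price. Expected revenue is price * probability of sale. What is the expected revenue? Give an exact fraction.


Step 1: Posted price r = 61/10, value support [0,10]
Step 2: P(v >= r) = (10 - 61/10)/10 = 39/100
Step 3: Expected revenue = r * P(v >= r) = 61/10 * 39/100
Step 4: Revenue = 2379/1000

2379/1000


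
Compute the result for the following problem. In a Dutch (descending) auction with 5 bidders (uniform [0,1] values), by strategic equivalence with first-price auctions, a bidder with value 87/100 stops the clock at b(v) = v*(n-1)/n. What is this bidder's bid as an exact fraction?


Step 1: Dutch auctions are strategically equivalent to first-price auctions
Step 2: The equilibrium bid is b(v) = v*(n-1)/n
Step 3: b = 87/100 * 4/5
Step 4: b = 87/125

87/125


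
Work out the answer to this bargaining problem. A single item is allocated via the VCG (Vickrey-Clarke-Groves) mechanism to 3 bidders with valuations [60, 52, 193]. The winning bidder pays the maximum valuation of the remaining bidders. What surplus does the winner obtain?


Step 1: The winner is the agent with the highest value: agent 2 with value 193
Step 2: Values of other agents: [60, 52]
Step 3: VCG payment = max of others' values = 60
Step 4: Surplus = 193 - 60 = 133

133


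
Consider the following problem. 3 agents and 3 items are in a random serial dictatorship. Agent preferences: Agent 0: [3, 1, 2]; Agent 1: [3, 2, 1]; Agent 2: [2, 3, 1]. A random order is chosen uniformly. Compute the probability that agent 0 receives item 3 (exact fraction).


Step 1: Agent 0 wants item 3
Step 2: There are 6 possible orderings of agents
Step 3: In 3 orderings, agent 0 gets item 3
Step 4: Probability = 3/6 = 1/2

1/2


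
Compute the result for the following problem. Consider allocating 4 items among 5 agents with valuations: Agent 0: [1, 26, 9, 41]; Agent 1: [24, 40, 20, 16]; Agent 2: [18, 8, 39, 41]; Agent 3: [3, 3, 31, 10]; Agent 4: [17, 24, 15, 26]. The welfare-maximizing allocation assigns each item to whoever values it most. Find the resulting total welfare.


Step 1: For each item, find the maximum value among all agents.
Step 2: Item 0 -> Agent 1 (value 24)
Step 3: Item 1 -> Agent 1 (value 40)
Step 4: Item 2 -> Agent 2 (value 39)
Step 5: Item 3 -> Agent 0 (value 41)
Step 6: Total welfare = 24 + 40 + 39 + 41 = 144

144


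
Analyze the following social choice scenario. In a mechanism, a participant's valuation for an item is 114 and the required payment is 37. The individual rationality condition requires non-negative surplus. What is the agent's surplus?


Step 1: Surplus = value - payment = 114 - 37 = 77
Step 2: IR is satisfied (surplus >= 0)

77


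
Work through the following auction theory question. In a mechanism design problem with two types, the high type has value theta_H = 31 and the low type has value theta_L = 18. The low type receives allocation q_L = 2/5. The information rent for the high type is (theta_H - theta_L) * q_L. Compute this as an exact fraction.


Step 1: theta_H - theta_L = 31 - 18 = 13
Step 2: Information rent = (theta_H - theta_L) * q_L
Step 3: = 13 * 2/5
Step 4: = 26/5

26/5


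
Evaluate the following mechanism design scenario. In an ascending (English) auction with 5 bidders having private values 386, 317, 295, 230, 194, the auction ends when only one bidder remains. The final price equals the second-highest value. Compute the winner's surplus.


Step 1: Identify the highest value: 386
Step 2: Identify the second-highest value: 317
Step 3: The final price = second-highest value = 317
Step 4: Surplus = 386 - 317 = 69

69


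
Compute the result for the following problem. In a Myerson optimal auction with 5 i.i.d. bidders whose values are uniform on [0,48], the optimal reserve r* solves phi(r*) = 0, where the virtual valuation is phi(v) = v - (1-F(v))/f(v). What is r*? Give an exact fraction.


Step 1: For U[0,48], F(v) = v/48 and f(v) = 1/48
Step 2: phi(v) = v - (1 - v/48)/(1/48) = v - (48 - v) = 2v - 48
Step 3: Set phi(r*) = 0: 2r* - 48 = 0
Step 4: r* = 48/2 = 24 (the number of bidders n = 5 does not enter)

24


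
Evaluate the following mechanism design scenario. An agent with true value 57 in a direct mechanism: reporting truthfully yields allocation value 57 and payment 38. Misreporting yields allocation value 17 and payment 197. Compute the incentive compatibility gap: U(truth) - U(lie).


Step 1: U(truth) = value - payment = 57 - 38 = 19
Step 2: U(lie) = allocation - payment = 17 - 197 = -180
Step 3: IC gap = 19 - (-180) = 199

199


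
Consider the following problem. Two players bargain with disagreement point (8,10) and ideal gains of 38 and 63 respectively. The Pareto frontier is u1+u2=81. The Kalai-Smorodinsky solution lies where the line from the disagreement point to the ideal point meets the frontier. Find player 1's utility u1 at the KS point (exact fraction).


Step 1: At the KS point, (u1-d1)/r1 = (u2-d2)/r2 = t and u1+u2 = 81
Step 2: u1 = d1 + r1*t and u2 = d2 + r2*t, so (d1 + r1*t) + (d2 + r2*t) = 81
Step 3: t = (81 - 8 - 10)/(38 + 63) = 63/101
Step 4: u1 = d1 + r1*t = 8 + 38 * 63/101 = 3202/101
Step 5: (Check: u2 = d2 + r2*t = 4979/101; u1+u2 = 3202/101 + 4979/101 = 81, on the frontier.)

3202/101


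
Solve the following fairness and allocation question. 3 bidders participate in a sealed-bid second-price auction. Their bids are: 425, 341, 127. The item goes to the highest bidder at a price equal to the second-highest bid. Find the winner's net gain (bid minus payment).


Step 1: Sort bids in descending order: 425, 341, 127
Step 2: The winning bid is the highest: 425
Step 3: The payment equals the second-highest bid: 341
Step 4: Surplus = winner's bid - payment = 425 - 341 = 84

84


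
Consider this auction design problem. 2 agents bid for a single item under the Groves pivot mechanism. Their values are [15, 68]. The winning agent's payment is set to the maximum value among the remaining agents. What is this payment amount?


Step 1: The efficient winner is agent 1 with value 68
Step 2: Other agents' values: [15]
Step 3: Pivot payment = max(others) = 15
Step 4: The winner pays 15

15


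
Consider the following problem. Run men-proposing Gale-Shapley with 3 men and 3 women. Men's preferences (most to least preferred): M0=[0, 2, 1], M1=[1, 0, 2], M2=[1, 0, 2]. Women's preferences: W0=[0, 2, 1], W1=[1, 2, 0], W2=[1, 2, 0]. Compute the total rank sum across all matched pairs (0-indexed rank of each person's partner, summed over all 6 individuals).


Step 1: Run Gale-Shapley (men propose, women hold best offer):
  M0 proposes to W0; she accepts
  M1 proposes to W1; she accepts
  M2 proposes to W1; rejected
  M2 proposes to W0; rejected
  M2 proposes to W2; she accepts
Step 2: Final matching: W0-M0, W1-M1, W2-M2
Step 3: 0-indexed ranks (man's rank of his match, then woman's): 0 + 0 + 0 + 0 + 2 + 1
Step 4: Total rank sum = 3

3


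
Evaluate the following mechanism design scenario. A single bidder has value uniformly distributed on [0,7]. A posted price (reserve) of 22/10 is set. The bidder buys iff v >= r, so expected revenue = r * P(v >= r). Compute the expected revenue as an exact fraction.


Step 1: Posted price r = 11/5, value support [0,7]
Step 2: P(v >= r) = (7 - 11/5)/7 = 24/35
Step 3: Expected revenue = r * P(v >= r) = 11/5 * 24/35
Step 4: Revenue = 264/175

264/175


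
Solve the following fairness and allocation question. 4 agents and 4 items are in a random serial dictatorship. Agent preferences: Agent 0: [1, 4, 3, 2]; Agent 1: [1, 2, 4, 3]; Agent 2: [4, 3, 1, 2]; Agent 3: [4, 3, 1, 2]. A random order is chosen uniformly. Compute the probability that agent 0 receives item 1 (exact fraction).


Step 1: Agent 0 wants item 1
Step 2: There are 24 possible orderings of agents
Step 3: In 12 orderings, agent 0 gets item 1
Step 4: Probability = 12/24 = 1/2

1/2


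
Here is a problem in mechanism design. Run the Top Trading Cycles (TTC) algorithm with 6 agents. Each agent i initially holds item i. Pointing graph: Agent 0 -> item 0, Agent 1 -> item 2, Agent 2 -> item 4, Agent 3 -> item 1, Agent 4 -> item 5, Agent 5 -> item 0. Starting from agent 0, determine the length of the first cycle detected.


Step 1: Trace the pointer graph from agent 0: 0 -> 0
Step 2: A cycle is detected when we revisit agent 0
Step 3: The cycle is: 0 -> 0
Step 4: Cycle length = 1

1


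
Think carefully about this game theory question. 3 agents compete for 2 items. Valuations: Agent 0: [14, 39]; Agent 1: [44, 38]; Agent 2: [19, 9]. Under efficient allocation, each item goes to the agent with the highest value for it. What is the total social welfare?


Step 1: For each item, find the maximum value among all agents.
Step 2: Item 0 -> Agent 1 (value 44)
Step 3: Item 1 -> Agent 0 (value 39)
Step 4: Total welfare = 44 + 39 = 83

83


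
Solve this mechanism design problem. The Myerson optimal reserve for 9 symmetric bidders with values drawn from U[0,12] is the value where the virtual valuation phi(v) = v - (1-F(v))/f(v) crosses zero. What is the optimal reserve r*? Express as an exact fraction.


Step 1: For U[0,12], F(v) = v/12 and f(v) = 1/12
Step 2: phi(v) = v - (1 - v/12)/(1/12) = v - (12 - v) = 2v - 12
Step 3: Set phi(r*) = 0: 2r* - 12 = 0
Step 4: r* = 12/2 = 6 (the number of bidders n = 9 does not enter)

6


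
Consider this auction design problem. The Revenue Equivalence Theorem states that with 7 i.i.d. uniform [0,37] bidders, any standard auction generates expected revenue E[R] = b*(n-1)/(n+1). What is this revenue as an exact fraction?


Step 1: By Revenue Equivalence, expected revenue = b*(n-1)/(n+1)
Step 2: Substituting n = 7, b = 37
Step 3: Revenue = 37*(7-1)/(7+1) = 37*6/8
Step 4: Revenue = 222/8 = 111/4

111/4


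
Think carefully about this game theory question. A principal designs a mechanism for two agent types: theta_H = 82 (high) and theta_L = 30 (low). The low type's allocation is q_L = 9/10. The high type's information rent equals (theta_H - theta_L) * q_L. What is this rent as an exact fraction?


Step 1: theta_H - theta_L = 82 - 30 = 52
Step 2: Information rent = (theta_H - theta_L) * q_L
Step 3: = 52 * 9/10
Step 4: = 234/5

234/5


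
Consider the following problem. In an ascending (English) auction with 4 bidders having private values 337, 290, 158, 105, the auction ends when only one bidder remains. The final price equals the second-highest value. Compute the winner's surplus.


Step 1: Identify the highest value: 337
Step 2: Identify the second-highest value: 290
Step 3: The final price = second-highest value = 290
Step 4: Surplus = 337 - 290 = 47

47


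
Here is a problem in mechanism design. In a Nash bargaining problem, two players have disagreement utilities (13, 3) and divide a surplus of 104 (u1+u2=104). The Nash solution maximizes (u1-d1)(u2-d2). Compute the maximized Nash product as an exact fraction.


Step 1: The Nash solution splits surplus symmetrically above the disagreement point
Step 2: u1 = (total + d1 - d2)/2 = (104 + 13 - 3)/2 = 57
Step 3: u2 = (total - d1 + d2)/2 = (104 - 13 + 3)/2 = 47
Step 4: Nash product = (57 - 13) * (47 - 3)
Step 5: = 44 * 44 = 1936

1936


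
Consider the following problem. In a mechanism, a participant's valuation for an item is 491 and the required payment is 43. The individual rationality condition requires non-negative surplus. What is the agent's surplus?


Step 1: Surplus = value - payment = 491 - 43 = 448
Step 2: IR is satisfied (surplus >= 0)

448


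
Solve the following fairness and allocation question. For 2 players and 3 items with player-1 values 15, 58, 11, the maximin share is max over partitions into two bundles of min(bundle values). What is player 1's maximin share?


Step 1: Item values = 15, 58, 11
Step 2: Enumerate all 2-bundle partitions and take the smaller bundle:
  Partition 1: {15} vs {58,11} -> bundles 15, 69; min = 15
  Partition 2: {58} vs {15,11} -> bundles 58, 26; min = 26
  Partition 3: {11} vs {15,58} -> bundles 11, 73; min = 11
Step 3: MMS = max(15, 26, 11) = 26

26


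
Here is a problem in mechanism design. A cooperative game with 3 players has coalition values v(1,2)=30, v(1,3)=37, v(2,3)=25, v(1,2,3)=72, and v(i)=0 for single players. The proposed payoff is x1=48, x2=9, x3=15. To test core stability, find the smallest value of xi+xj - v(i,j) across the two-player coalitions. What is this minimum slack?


Step 1: Slack for coalition (1,2): x1+x2 - v12 = 57 - 30 = 27
Step 2: Slack for coalition (1,3): x1+x3 - v13 = 63 - 37 = 26
Step 3: Slack for coalition (2,3): x2+x3 - v23 = 24 - 25 = -1
Step 4: Minimum slack = min(27, 26, -1) = -1, attained by (2,3); coalition (2,3) can block (slack < 0), so the allocation is not in the core

-1


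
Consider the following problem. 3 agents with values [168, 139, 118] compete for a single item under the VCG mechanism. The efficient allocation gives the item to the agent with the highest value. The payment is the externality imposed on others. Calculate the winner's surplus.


Step 1: The winner is the agent with the highest value: agent 0 with value 168
Step 2: Values of other agents: [139, 118]
Step 3: VCG payment = max of others' values = 139
Step 4: Surplus = 168 - 139 = 29

29


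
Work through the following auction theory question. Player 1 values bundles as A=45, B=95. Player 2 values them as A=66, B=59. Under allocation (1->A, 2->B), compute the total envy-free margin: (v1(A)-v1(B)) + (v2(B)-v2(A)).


Step 1: Player 1's margin = v1(A) - v1(B) = 45 - 95 = -50
Step 2: Player 2's margin = v2(B) - v2(A) = 59 - 66 = -7
Step 3: Total margin = -50 + -7 = -57

-57


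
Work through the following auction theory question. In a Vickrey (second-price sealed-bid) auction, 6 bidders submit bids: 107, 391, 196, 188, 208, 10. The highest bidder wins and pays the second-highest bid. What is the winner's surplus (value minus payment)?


Step 1: Sort bids in descending order: 391, 208, 196, 188, 107, 10
Step 2: The winning bid is the highest: 391
Step 3: The payment equals the second-highest bid: 208
Step 4: Surplus = winner's bid - payment = 391 - 208 = 183

183


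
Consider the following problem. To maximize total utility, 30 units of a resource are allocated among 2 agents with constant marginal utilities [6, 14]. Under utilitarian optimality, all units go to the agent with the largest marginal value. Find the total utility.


Step 1: The marginal utilities are [6, 14]
Step 2: The highest marginal utility is 14
Step 3: All 30 units go to that agent
Step 4: Total utility = 14 * 30 = 420

420


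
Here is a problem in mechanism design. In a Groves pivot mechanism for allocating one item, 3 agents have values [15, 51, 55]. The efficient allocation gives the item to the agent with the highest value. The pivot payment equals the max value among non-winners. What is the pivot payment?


Step 1: The efficient winner is agent 2 with value 55
Step 2: Other agents' values: [15, 51]
Step 3: Pivot payment = max(others) = 51
Step 4: The winner pays 51

51


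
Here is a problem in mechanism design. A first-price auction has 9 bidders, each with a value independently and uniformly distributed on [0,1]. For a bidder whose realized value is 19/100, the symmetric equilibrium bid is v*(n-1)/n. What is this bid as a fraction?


Step 1: The symmetric BNE bidding function is b(v) = v * (n-1) / n
Step 2: Substitute v = 19/100 and n = 9
Step 3: b = 19/100 * 8/9
Step 4: b = 38/225

38/225


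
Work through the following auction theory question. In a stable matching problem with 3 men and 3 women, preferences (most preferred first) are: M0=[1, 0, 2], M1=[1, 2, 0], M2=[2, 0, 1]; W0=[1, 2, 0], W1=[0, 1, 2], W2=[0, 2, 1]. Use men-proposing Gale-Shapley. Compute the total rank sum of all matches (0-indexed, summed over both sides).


Step 1: Run Gale-Shapley (men propose, women hold best offer):
  M0 proposes to W1; she accepts
  M1 proposes to W1; rejected
  M1 proposes to W2; she accepts
  M2 proposes to W2; she switches from M1
  M1 proposes to W0; she accepts
Step 2: Final matching: W0-M1, W1-M0, W2-M2
Step 3: 0-indexed ranks (man's rank of his match, then woman's): 2 + 0 + 0 + 0 + 0 + 1
Step 4: Total rank sum = 3

3


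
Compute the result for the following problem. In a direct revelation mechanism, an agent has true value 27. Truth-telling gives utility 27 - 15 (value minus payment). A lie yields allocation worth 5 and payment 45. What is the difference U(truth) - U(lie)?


Step 1: U(truth) = value - payment = 27 - 15 = 12
Step 2: U(lie) = allocation - payment = 5 - 45 = -40
Step 3: IC gap = 12 - (-40) = 52

52


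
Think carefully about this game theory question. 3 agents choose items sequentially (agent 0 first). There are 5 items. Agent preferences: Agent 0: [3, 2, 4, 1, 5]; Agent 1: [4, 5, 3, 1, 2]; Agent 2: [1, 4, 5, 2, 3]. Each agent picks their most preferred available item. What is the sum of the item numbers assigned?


Step 1: Agent 0 picks item 3
Step 2: Agent 1 picks item 4
Step 3: Agent 2 picks item 1
Step 4: Sum = 3 + 4 + 1 = 8

8


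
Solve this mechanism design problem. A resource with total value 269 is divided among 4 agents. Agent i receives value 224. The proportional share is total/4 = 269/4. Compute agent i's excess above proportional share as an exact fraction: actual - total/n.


Step 1: Proportional share = 269/4
Step 2: Agent's actual allocation = 224
Step 3: Excess = 224 - 269/4 = 627/4

627/4


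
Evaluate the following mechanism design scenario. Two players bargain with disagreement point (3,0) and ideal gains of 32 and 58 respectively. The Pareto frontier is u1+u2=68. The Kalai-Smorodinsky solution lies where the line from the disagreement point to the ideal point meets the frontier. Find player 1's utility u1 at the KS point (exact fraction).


Step 1: At the KS point, (u1-d1)/r1 = (u2-d2)/r2 = t and u1+u2 = 68
Step 2: u1 = d1 + r1*t and u2 = d2 + r2*t, so (d1 + r1*t) + (d2 + r2*t) = 68
Step 3: t = (68 - 3 - 0)/(32 + 58) = 65/90 = 13/18
Step 4: u1 = d1 + r1*t = 3 + 32 * 13/18 = 235/9
Step 5: (Check: u2 = d2 + r2*t = 377/9; u1+u2 = 235/9 + 377/9 = 68, on the frontier.)

235/9


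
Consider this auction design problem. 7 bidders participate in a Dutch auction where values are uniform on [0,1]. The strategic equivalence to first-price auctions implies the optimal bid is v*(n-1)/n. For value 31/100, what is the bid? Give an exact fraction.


Step 1: Dutch auctions are strategically equivalent to first-price auctions
Step 2: The equilibrium bid is b(v) = v*(n-1)/n
Step 3: b = 31/100 * 6/7
Step 4: b = 93/350

93/350


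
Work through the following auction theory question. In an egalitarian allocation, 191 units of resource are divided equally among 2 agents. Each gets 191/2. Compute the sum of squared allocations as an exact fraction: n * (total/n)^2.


Step 1: Each agent's share = 191/2
Step 2: Square of each share = (191/2)^2 = 36481/4
Step 3: Sum of squares = 2 * 36481/4 = 36481/2

36481/2


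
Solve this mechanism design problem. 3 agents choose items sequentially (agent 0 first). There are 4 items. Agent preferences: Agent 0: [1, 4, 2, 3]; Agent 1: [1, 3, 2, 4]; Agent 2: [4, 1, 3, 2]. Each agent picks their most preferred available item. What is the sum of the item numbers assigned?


Step 1: Agent 0 picks item 1
Step 2: Agent 1 picks item 3
Step 3: Agent 2 picks item 4
Step 4: Sum = 1 + 3 + 4 = 8

8


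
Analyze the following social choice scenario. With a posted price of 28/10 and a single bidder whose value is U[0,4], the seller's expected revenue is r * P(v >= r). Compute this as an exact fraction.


Step 1: Posted price r = 14/5, value support [0,4]
Step 2: P(v >= r) = (4 - 14/5)/4 = 3/10
Step 3: Expected revenue = r * P(v >= r) = 14/5 * 3/10
Step 4: Revenue = 21/25

21/25


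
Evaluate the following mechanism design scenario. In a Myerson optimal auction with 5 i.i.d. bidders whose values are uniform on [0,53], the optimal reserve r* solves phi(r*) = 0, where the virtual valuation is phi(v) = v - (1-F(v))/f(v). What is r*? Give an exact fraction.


Step 1: For U[0,53], F(v) = v/53 and f(v) = 1/53
Step 2: phi(v) = v - (1 - v/53)/(1/53) = v - (53 - v) = 2v - 53
Step 3: Set phi(r*) = 0: 2r* - 53 = 0
Step 4: r* = 53/2 (the number of bidders n = 5 does not enter)

53/2


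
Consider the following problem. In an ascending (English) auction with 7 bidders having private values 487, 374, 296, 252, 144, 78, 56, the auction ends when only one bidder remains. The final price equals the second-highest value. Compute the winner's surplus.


Step 1: Identify the highest value: 487
Step 2: Identify the second-highest value: 374
Step 3: The final price = second-highest value = 374
Step 4: Surplus = 487 - 374 = 113

113


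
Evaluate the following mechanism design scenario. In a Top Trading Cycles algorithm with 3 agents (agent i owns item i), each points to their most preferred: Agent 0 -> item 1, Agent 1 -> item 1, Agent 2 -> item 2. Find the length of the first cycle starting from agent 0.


Step 1: Trace the pointer graph from agent 0: 0 -> 1 -> 1
Step 2: A cycle is detected when we revisit agent 1
Step 3: The cycle is: 1 -> 1
Step 4: Cycle length = 1

1
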